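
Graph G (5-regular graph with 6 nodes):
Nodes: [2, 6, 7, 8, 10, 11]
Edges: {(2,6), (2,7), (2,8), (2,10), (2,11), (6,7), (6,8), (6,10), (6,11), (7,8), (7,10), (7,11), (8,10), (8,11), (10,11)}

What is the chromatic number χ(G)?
Clique number ω(G) = 6 (lower bound: χ ≥ ω).
The clique on [2, 6, 7, 8, 10, 11] has size 6, forcing χ ≥ 6, and the coloring below uses 6 colors, so χ(G) = 6.
A valid 6-coloring: color 1: [7]; color 2: [10]; color 3: [8]; color 4: [6]; color 5: [11]; color 6: [2].

χ(G) = 6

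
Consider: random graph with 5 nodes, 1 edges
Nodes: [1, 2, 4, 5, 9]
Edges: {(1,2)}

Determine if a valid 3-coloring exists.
Yes, G is 3-colorable

A valid 3-coloring: color 1: [2, 4, 5, 9]; color 2: [1].
(χ(G) = 2 ≤ 3.)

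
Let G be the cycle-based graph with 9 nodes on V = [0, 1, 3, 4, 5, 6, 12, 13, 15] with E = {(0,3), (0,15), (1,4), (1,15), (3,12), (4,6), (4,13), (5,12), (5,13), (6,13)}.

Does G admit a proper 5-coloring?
A valid 5-coloring: color 1: [3, 4, 5, 15]; color 2: [0, 1, 12, 13]; color 3: [6].
(χ(G) = 3 ≤ 5.)

Yes, G is 5-colorable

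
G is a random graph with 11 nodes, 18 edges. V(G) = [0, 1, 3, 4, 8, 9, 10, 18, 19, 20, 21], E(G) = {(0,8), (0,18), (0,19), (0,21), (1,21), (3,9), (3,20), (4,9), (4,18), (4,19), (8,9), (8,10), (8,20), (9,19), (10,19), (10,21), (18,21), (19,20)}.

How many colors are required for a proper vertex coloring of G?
Clique number ω(G) = 3 (lower bound: χ ≥ ω).
The clique on [0, 18, 21] has size 3, forcing χ ≥ 3, and the coloring below uses 3 colors, so χ(G) = 3.
A valid 3-coloring: color 1: [3, 8, 19, 21]; color 2: [0, 1, 4, 10, 20]; color 3: [9, 18].

χ(G) = 3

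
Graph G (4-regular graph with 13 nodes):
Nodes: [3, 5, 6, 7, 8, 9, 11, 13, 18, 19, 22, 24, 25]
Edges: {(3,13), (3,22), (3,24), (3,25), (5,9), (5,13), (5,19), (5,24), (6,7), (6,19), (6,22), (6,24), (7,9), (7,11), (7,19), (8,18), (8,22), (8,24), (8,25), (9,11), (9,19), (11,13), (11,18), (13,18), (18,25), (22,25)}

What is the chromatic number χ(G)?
Clique number ω(G) = 3 (lower bound: χ ≥ ω).
Suppose a proper 3-coloring c exists. The clique [3, 22, 25] takes 3 distinct colors; by symmetry let c(3) = 1, c(22) = 2, c(25) = 3.
- Vertex 8: neighbors [22, 25] already have colors [2, 3] ⇒ c(8) = 1.
- Vertex 18: neighbors [8, 25] already have colors [1, 3] ⇒ c(18) = 2.
- Vertex 13: neighbors [3, 18] already have colors [1, 2] ⇒ c(13) = 3.
- Vertex 11: neighbors [18, 13] already have colors [2, 3] ⇒ c(11) = 1.
- Vertex 5: neighbors [13] already have colors [3]; try each remaining color.
- Case c(5) = 1:
  - Vertex 6: neighbors [22] already have colors [2]; try each remaining color.
  - Case c(6) = 1:
    - Vertex 7: neighbors [6] already have colors [1]; try each remaining color.
    - Case c(7) = 2:
      - Vertex 9: neighbors [5, 7] already have colors [1, 2] ⇒ c(9) = 3.
      - Vertex 19: neighbors [5, 7, 9] already have colors [1, 2, 3] — all 3 colors blocked. Contradiction.
    - Case c(7) = 3:
      - Vertex 9: neighbors [5, 7] already have colors [1, 3] ⇒ c(9) = 2.
      - Vertex 19: neighbors [5, 9, 7] already have colors [1, 2, 3] — all 3 colors blocked. Contradiction.
  - Case c(6) = 3:
    - Vertex 7: neighbors [11, 6] already have colors [1, 3] ⇒ c(7) = 2.
    - Vertex 19: neighbors [5, 7, 6] already have colors [1, 2, 3] — all 3 colors blocked. Contradiction.
- Case c(5) = 2:
  - Vertex 9: neighbors [11, 5] already have colors [1, 2] ⇒ c(9) = 3.
  - Vertex 7: neighbors [11, 9] already have colors [1, 3] ⇒ c(7) = 2.
  - Vertex 19: neighbors [5, 9] already have colors [2, 3] ⇒ c(19) = 1.
  - Vertex 6: neighbors [19, 7] already have colors [1, 2] ⇒ c(6) = 3.
  - Vertex 24: neighbors [3, 5, 6] already have colors [1, 2, 3] — all 3 colors blocked. Contradiction.
Every case ends in a contradiction, so G has no proper 3-coloring (χ ≥ 4).
The coloring below uses 4 colors, so χ(G) = 4.
A valid 4-coloring: color 1: [9, 18, 22, 24]; color 2: [13, 19, 25]; color 3: [3, 5, 6, 8, 11]; color 4: [7].

χ(G) = 4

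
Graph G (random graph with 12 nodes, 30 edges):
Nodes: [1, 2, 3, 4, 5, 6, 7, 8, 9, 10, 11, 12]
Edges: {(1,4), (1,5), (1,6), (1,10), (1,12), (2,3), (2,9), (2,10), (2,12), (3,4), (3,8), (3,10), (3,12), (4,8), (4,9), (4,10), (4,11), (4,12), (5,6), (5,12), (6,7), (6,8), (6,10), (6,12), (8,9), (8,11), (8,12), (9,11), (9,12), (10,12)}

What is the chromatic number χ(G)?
Clique number ω(G) = 4 (lower bound: χ ≥ ω).
The clique on [4, 8, 9, 11] has size 4, forcing χ ≥ 4, and the coloring below uses 4 colors, so χ(G) = 4.
A valid 4-coloring: color 1: [7, 11, 12]; color 2: [2, 4, 6]; color 3: [5, 8, 10]; color 4: [1, 3, 9].

χ(G) = 4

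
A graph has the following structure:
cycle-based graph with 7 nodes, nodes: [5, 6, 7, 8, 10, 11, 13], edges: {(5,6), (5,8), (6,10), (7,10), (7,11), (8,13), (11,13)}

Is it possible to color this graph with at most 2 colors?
No, G is not 2-colorable

Odd cycle [7, 10, 6, 5, 8, 13, 11] needs 3 colors (χ ≥ 3).
Hence χ(G) ≥ 3 > 2, so no proper 2-coloring exists.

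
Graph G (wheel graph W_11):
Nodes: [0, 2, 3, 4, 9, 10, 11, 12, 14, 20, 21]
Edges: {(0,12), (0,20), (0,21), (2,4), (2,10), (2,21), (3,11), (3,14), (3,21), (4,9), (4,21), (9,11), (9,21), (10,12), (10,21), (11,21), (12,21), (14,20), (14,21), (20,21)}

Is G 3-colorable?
Yes, G is 3-colorable

A valid 3-coloring: color 1: [21]; color 2: [0, 4, 10, 11, 14]; color 3: [2, 3, 9, 12, 20].
(χ(G) = 3 ≤ 3.)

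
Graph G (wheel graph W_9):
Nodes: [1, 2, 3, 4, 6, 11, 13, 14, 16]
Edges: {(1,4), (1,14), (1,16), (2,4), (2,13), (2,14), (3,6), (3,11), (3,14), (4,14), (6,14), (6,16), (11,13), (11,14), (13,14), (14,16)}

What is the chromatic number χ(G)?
Clique number ω(G) = 3 (lower bound: χ ≥ ω).
The clique on [1, 14, 16] has size 3, forcing χ ≥ 3, and the coloring below uses 3 colors, so χ(G) = 3.
A valid 3-coloring: color 1: [14]; color 2: [1, 2, 6, 11]; color 3: [3, 4, 13, 16].

χ(G) = 3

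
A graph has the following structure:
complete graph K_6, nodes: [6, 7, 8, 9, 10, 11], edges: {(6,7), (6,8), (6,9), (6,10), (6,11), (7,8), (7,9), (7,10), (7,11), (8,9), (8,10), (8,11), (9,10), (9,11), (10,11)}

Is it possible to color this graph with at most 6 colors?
A valid 6-coloring: color 1: [10]; color 2: [8]; color 3: [9]; color 4: [6]; color 5: [7]; color 6: [11].
(χ(G) = 6 ≤ 6.)

Yes, G is 6-colorable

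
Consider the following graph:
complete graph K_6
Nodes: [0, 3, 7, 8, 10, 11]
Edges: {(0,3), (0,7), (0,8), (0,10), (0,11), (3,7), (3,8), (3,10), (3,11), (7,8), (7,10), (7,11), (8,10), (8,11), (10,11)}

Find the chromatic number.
Clique number ω(G) = 6 (lower bound: χ ≥ ω).
The clique on [0, 3, 7, 8, 10, 11] has size 6, forcing χ ≥ 6, and the coloring below uses 6 colors, so χ(G) = 6.
A valid 6-coloring: color 1: [0]; color 2: [8]; color 3: [7]; color 4: [3]; color 5: [10]; color 6: [11].

χ(G) = 6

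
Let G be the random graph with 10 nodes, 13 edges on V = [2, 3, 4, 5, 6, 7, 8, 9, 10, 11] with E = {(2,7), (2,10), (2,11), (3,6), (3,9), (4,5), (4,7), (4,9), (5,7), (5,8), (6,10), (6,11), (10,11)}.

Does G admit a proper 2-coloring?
No, G is not 2-colorable

The clique on vertices [2, 10, 11] has size 3 > 2, so it alone needs 3 colors.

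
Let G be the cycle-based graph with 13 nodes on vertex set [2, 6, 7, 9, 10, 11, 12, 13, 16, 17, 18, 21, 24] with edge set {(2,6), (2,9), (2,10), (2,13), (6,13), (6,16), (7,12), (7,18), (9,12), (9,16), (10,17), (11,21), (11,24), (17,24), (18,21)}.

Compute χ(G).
Clique number ω(G) = 3 (lower bound: χ ≥ ω).
The clique on [2, 6, 13] has size 3, forcing χ ≥ 3, and the coloring below uses 3 colors, so χ(G) = 3.
A valid 3-coloring: color 1: [2, 11, 12, 16, 17, 18]; color 2: [6, 7, 9, 10, 21, 24]; color 3: [13].

χ(G) = 3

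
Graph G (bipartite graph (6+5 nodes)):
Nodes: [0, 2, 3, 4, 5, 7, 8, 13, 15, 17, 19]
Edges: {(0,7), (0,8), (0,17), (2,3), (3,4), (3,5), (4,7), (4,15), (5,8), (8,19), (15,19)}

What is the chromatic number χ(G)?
Clique number ω(G) = 2 (lower bound: χ ≥ ω).
The graph is bipartite (no odd cycle), so 2 colors suffice: χ(G) = 2.
A valid 2-coloring: color 1: [0, 2, 4, 5, 13, 19]; color 2: [3, 7, 8, 15, 17].

χ(G) = 2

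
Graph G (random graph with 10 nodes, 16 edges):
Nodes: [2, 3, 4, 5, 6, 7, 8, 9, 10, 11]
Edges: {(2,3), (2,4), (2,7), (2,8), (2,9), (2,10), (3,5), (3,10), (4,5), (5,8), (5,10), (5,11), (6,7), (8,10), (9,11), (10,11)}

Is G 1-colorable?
The clique on vertices [2, 8, 10] has size 3 > 1, so it alone needs 3 colors.

No, G is not 1-colorable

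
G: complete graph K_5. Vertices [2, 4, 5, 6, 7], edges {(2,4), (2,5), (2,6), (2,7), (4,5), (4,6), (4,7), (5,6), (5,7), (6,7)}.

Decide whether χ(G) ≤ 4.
The clique on vertices [2, 4, 5, 6, 7] has size 5 > 4, so it alone needs 5 colors.

No, G is not 4-colorable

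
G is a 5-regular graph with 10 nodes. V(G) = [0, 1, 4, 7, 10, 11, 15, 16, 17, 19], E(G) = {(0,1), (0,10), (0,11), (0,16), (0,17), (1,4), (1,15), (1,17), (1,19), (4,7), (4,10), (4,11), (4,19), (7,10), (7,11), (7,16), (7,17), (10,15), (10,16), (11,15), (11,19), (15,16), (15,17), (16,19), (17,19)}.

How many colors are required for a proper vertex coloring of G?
χ(G) = 3

Clique number ω(G) = 3 (lower bound: χ ≥ ω).
The clique on [0, 10, 16] has size 3, forcing χ ≥ 3, and the coloring below uses 3 colors, so χ(G) = 3.
A valid 3-coloring: color 1: [1, 10, 11]; color 2: [0, 7, 15, 19]; color 3: [4, 16, 17].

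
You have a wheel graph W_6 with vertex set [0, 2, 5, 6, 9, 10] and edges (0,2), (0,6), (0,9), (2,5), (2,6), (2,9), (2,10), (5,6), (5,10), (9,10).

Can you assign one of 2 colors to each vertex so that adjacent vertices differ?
The clique on vertices [0, 2, 9] has size 3 > 2, so it alone needs 3 colors.

No, G is not 2-colorable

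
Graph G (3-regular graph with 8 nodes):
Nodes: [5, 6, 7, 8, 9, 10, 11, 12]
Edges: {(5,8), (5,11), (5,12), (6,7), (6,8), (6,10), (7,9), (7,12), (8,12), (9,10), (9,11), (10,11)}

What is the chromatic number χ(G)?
χ(G) = 3

Clique number ω(G) = 3 (lower bound: χ ≥ ω).
The clique on [5, 8, 12] has size 3, forcing χ ≥ 3, and the coloring below uses 3 colors, so χ(G) = 3.
A valid 3-coloring: color 1: [5, 6, 9]; color 2: [7, 8, 11]; color 3: [10, 12].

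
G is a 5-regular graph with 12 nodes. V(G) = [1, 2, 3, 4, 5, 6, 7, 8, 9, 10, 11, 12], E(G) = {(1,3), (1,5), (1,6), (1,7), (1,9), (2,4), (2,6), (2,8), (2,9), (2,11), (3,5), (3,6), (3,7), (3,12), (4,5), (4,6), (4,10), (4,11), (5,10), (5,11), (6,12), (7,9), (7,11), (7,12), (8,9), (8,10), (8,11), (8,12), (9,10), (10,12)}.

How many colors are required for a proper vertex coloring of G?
Clique number ω(G) = 3 (lower bound: χ ≥ ω).
Suppose a proper 3-coloring c exists. The clique [1, 3, 5] takes 3 distinct colors; by symmetry let c(1) = 1, c(3) = 2, c(5) = 3.
- Vertex 6: neighbors [1, 3] already have colors [1, 2] ⇒ c(6) = 3.
- Vertex 7: neighbors [1, 3] already have colors [1, 2] ⇒ c(7) = 3.
- Vertex 9: neighbors [1, 7] already have colors [1, 3] ⇒ c(9) = 2.
- Vertex 2: neighbors [9, 6] already have colors [2, 3] ⇒ c(2) = 1.
- Vertex 8: neighbors [2, 9] already have colors [1, 2] ⇒ c(8) = 3.
- Vertex 4: neighbors [2, 5] already have colors [1, 3] ⇒ c(4) = 2.
- Vertex 11: neighbors [2, 4, 5] already have colors [1, 2, 3] — all 3 colors blocked. Contradiction.
The forced assignments end in a contradiction, so G has no proper 3-coloring (χ ≥ 4).
The coloring below uses 4 colors, so χ(G) = 4.
A valid 4-coloring: color 1: [2, 5, 12]; color 2: [1, 4, 8]; color 3: [3, 9, 11]; color 4: [6, 7, 10].

χ(G) = 4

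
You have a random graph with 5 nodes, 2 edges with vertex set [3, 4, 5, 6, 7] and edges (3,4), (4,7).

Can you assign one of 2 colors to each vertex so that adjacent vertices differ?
Yes, G is 2-colorable

A valid 2-coloring: color 1: [4, 5, 6]; color 2: [3, 7].
(χ(G) = 2 ≤ 2.)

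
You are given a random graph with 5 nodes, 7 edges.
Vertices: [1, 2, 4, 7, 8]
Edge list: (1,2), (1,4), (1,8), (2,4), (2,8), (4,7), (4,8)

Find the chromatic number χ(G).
χ(G) = 4

Clique number ω(G) = 4 (lower bound: χ ≥ ω).
The clique on [1, 2, 4, 8] has size 4, forcing χ ≥ 4, and the coloring below uses 4 colors, so χ(G) = 4.
A valid 4-coloring: color 1: [4]; color 2: [2, 7]; color 3: [8]; color 4: [1].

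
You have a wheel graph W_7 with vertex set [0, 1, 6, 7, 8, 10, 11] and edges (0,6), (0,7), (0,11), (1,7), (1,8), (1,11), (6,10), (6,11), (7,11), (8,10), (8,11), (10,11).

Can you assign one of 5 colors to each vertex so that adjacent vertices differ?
Yes, G is 5-colorable

A valid 5-coloring: color 1: [11]; color 2: [6, 7, 8]; color 3: [0, 1, 10].
(χ(G) = 3 ≤ 5.)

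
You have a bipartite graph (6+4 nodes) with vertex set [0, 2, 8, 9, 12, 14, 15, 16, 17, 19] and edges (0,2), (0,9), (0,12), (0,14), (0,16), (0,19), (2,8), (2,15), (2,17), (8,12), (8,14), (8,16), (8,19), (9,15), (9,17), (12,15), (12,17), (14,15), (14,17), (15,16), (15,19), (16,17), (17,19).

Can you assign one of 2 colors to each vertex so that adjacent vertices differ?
A valid 2-coloring: color 1: [0, 8, 15, 17]; color 2: [2, 9, 12, 14, 16, 19].
(χ(G) = 2 ≤ 2.)

Yes, G is 2-colorable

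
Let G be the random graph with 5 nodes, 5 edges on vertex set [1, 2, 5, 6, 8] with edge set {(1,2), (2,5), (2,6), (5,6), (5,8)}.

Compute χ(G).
Clique number ω(G) = 3 (lower bound: χ ≥ ω).
The clique on [2, 5, 6] has size 3, forcing χ ≥ 3, and the coloring below uses 3 colors, so χ(G) = 3.
A valid 3-coloring: color 1: [1, 5]; color 2: [2, 8]; color 3: [6].

χ(G) = 3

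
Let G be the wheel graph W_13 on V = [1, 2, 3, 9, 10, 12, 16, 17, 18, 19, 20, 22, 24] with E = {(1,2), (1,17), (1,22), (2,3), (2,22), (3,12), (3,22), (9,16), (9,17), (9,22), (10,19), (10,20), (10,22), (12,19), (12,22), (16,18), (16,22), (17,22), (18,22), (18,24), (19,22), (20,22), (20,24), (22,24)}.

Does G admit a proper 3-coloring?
A valid 3-coloring: color 1: [22]; color 2: [2, 10, 12, 16, 17, 24]; color 3: [1, 3, 9, 18, 19, 20].
(χ(G) = 3 ≤ 3.)

Yes, G is 3-colorable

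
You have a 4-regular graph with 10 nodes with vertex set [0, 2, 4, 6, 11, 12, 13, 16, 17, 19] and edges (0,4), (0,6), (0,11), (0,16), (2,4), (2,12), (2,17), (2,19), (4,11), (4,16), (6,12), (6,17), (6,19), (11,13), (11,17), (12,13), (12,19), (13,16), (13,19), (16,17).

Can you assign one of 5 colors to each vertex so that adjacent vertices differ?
A valid 5-coloring: color 1: [4, 6, 13]; color 2: [0, 17, 19]; color 3: [2, 11, 16]; color 4: [12].
(χ(G) = 4 ≤ 5.)

Yes, G is 5-colorable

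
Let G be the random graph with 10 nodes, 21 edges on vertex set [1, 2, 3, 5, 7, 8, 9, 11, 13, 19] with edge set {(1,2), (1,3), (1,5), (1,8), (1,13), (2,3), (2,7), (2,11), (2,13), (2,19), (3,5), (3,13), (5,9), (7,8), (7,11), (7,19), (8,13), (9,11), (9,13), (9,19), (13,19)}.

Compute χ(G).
χ(G) = 4

Clique number ω(G) = 4 (lower bound: χ ≥ ω).
The clique on [1, 2, 3, 13] has size 4, forcing χ ≥ 4, and the coloring below uses 4 colors, so χ(G) = 4.
A valid 4-coloring: color 1: [2, 8, 9]; color 2: [5, 7, 13]; color 3: [1, 11, 19]; color 4: [3].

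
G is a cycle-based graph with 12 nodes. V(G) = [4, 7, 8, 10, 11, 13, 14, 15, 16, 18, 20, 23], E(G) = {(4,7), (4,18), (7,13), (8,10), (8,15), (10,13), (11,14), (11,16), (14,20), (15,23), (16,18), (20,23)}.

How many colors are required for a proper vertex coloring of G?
Clique number ω(G) = 2 (lower bound: χ ≥ ω).
The graph is bipartite (no odd cycle), so 2 colors suffice: χ(G) = 2.
A valid 2-coloring: color 1: [4, 8, 13, 14, 16, 23]; color 2: [7, 10, 11, 15, 18, 20].

χ(G) = 2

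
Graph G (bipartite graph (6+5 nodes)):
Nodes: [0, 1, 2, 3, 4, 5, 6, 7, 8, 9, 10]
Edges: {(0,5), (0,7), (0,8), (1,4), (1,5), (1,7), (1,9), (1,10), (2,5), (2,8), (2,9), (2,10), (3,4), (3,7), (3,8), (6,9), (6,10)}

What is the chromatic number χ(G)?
χ(G) = 2

Clique number ω(G) = 2 (lower bound: χ ≥ ω).
The graph is bipartite (no odd cycle), so 2 colors suffice: χ(G) = 2.
A valid 2-coloring: color 1: [0, 1, 2, 3, 6]; color 2: [4, 5, 7, 8, 9, 10].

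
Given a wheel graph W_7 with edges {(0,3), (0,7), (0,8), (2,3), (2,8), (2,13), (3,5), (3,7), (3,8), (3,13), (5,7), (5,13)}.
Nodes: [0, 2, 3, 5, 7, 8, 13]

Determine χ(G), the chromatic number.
Clique number ω(G) = 3 (lower bound: χ ≥ ω).
The clique on [0, 3, 8] has size 3, forcing χ ≥ 3, and the coloring below uses 3 colors, so χ(G) = 3.
A valid 3-coloring: color 1: [3]; color 2: [0, 2, 5]; color 3: [7, 8, 13].

χ(G) = 3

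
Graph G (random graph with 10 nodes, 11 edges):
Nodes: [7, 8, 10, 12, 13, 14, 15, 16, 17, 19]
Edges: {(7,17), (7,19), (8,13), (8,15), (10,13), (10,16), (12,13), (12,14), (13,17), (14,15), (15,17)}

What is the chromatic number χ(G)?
χ(G) = 3

Clique number ω(G) = 2 (lower bound: χ ≥ ω).
Odd cycle [14, 15, 8, 13, 12] needs 3 colors (χ ≥ 3).
The coloring below uses 3 colors, so χ(G) = 3.
A valid 3-coloring: color 1: [7, 13, 15, 16]; color 2: [8, 10, 14, 17, 19]; color 3: [12].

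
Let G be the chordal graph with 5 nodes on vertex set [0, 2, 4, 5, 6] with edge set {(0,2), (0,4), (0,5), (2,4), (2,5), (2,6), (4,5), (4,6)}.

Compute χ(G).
χ(G) = 4

Clique number ω(G) = 4 (lower bound: χ ≥ ω).
The clique on [0, 2, 4, 5] has size 4, forcing χ ≥ 4, and the coloring below uses 4 colors, so χ(G) = 4.
A valid 4-coloring: color 1: [2]; color 2: [4]; color 3: [0, 6]; color 4: [5].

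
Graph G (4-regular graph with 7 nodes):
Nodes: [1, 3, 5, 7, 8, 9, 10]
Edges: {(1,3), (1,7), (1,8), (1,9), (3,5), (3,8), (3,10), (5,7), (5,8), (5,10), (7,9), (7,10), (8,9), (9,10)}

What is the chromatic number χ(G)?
χ(G) = 4

Clique number ω(G) = 3 (lower bound: χ ≥ ω).
Suppose a proper 3-coloring c exists. The clique [1, 3, 8] takes 3 distinct colors; by symmetry let c(1) = 1, c(3) = 2, c(8) = 3.
- Vertex 5: neighbors [3, 8] already have colors [2, 3] ⇒ c(5) = 1.
- Vertex 9: neighbors [1, 8] already have colors [1, 3] ⇒ c(9) = 2.
- Vertex 7: neighbors [1, 9] already have colors [1, 2] ⇒ c(7) = 3.
- Vertex 10: neighbors [5, 3, 7] already have colors [1, 2, 3] — all 3 colors blocked. Contradiction.
The forced assignments end in a contradiction, so G has no proper 3-coloring (χ ≥ 4).
The coloring below uses 4 colors, so χ(G) = 4.
A valid 4-coloring: color 1: [7, 8]; color 2: [3, 9]; color 3: [1, 10]; color 4: [5].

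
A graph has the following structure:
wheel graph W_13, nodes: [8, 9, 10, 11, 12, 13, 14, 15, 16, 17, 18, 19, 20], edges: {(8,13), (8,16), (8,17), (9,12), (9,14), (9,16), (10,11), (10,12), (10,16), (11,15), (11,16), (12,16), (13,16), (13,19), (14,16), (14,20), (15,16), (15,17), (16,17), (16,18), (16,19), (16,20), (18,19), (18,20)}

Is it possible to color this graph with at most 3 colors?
Yes, G is 3-colorable

A valid 3-coloring: color 1: [16]; color 2: [8, 9, 10, 15, 19, 20]; color 3: [11, 12, 13, 14, 17, 18].
(χ(G) = 3 ≤ 3.)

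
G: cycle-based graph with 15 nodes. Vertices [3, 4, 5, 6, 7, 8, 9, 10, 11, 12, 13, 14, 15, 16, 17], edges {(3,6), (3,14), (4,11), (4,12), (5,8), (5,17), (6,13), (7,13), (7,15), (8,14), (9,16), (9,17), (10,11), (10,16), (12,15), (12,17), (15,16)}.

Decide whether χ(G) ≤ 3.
A valid 3-coloring: color 1: [3, 4, 8, 10, 13, 15, 17]; color 2: [5, 6, 7, 11, 12, 14, 16]; color 3: [9].
(χ(G) = 3 ≤ 3.)

Yes, G is 3-colorable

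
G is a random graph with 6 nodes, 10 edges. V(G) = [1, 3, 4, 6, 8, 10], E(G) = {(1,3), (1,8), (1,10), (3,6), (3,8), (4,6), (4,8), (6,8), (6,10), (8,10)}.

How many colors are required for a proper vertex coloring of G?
Clique number ω(G) = 3 (lower bound: χ ≥ ω).
The clique on [1, 8, 10] has size 3, forcing χ ≥ 3, and the coloring below uses 3 colors, so χ(G) = 3.
A valid 3-coloring: color 1: [8]; color 2: [1, 6]; color 3: [3, 4, 10].

χ(G) = 3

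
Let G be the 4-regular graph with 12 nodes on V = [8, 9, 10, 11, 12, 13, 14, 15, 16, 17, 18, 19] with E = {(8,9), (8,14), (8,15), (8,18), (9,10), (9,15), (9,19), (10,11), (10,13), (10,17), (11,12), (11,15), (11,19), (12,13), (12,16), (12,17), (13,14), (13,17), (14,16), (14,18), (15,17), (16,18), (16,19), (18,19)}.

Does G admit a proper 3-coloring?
A valid 3-coloring: color 1: [9, 11, 13, 18]; color 2: [10, 12, 14, 15, 19]; color 3: [8, 16, 17].
(χ(G) = 3 ≤ 3.)

Yes, G is 3-colorable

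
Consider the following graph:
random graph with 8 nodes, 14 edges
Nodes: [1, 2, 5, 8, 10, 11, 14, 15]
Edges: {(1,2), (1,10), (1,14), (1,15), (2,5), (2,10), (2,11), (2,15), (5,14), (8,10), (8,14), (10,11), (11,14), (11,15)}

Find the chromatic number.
Clique number ω(G) = 3 (lower bound: χ ≥ ω).
The clique on [1, 2, 10] has size 3, forcing χ ≥ 3, and the coloring below uses 3 colors, so χ(G) = 3.
A valid 3-coloring: color 1: [2, 14]; color 2: [1, 5, 8, 11]; color 3: [10, 15].

χ(G) = 3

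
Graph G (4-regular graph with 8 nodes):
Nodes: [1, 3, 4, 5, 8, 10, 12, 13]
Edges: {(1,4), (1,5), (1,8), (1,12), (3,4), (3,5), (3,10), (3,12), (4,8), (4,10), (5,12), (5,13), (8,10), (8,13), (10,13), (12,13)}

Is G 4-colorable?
Yes, G is 4-colorable

A valid 4-coloring: color 1: [8, 12]; color 2: [1, 3, 13]; color 3: [4, 5]; color 4: [10].
(χ(G) = 4 ≤ 4.)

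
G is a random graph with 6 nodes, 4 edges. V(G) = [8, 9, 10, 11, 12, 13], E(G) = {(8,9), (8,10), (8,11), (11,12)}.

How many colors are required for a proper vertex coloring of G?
χ(G) = 2

Clique number ω(G) = 2 (lower bound: χ ≥ ω).
The graph is bipartite (no odd cycle), so 2 colors suffice: χ(G) = 2.
A valid 2-coloring: color 1: [8, 12, 13]; color 2: [9, 10, 11].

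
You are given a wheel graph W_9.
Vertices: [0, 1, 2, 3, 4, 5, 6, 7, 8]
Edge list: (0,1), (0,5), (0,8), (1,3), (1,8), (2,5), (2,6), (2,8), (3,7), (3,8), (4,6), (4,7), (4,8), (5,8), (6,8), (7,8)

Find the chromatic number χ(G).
Clique number ω(G) = 3 (lower bound: χ ≥ ω).
The clique on [0, 1, 8] has size 3, forcing χ ≥ 3, and the coloring below uses 3 colors, so χ(G) = 3.
A valid 3-coloring: color 1: [8]; color 2: [0, 2, 3, 4]; color 3: [1, 5, 6, 7].

χ(G) = 3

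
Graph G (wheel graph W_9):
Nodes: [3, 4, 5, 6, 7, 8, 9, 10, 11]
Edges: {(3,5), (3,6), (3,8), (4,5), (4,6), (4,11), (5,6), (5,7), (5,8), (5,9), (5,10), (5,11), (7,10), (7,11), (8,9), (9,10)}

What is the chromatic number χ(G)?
χ(G) = 3

Clique number ω(G) = 3 (lower bound: χ ≥ ω).
The clique on [3, 5, 8] has size 3, forcing χ ≥ 3, and the coloring below uses 3 colors, so χ(G) = 3.
A valid 3-coloring: color 1: [5]; color 2: [3, 4, 7, 9]; color 3: [6, 8, 10, 11].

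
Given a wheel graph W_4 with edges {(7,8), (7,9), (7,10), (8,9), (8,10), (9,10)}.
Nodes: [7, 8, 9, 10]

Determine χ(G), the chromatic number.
Clique number ω(G) = 4 (lower bound: χ ≥ ω).
The clique on [7, 8, 9, 10] has size 4, forcing χ ≥ 4, and the coloring below uses 4 colors, so χ(G) = 4.
A valid 4-coloring: color 1: [7]; color 2: [8]; color 3: [9]; color 4: [10].

χ(G) = 4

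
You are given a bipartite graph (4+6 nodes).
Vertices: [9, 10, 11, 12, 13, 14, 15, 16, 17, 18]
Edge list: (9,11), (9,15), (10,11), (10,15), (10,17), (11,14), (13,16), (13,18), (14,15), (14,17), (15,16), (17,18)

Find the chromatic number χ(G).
Clique number ω(G) = 2 (lower bound: χ ≥ ω).
The graph is bipartite (no odd cycle), so 2 colors suffice: χ(G) = 2.
A valid 2-coloring: color 1: [11, 12, 13, 15, 17]; color 2: [9, 10, 14, 16, 18].

χ(G) = 2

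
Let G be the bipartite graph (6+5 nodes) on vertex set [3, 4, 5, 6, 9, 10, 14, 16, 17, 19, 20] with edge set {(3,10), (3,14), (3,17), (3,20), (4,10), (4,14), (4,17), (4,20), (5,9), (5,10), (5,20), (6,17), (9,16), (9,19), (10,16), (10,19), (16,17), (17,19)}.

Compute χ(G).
Clique number ω(G) = 2 (lower bound: χ ≥ ω).
The graph is bipartite (no odd cycle), so 2 colors suffice: χ(G) = 2.
A valid 2-coloring: color 1: [9, 10, 14, 17, 20]; color 2: [3, 4, 5, 6, 16, 19].

χ(G) = 2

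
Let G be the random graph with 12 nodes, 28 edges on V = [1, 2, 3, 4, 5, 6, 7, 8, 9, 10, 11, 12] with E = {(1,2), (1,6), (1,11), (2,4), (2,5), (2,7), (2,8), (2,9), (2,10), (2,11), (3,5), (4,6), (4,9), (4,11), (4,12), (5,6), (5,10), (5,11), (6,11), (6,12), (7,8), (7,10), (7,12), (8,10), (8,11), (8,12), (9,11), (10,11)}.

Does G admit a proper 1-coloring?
The clique on vertices [2, 8, 10, 11] has size 4 > 1, so it alone needs 4 colors.

No, G is not 1-colorable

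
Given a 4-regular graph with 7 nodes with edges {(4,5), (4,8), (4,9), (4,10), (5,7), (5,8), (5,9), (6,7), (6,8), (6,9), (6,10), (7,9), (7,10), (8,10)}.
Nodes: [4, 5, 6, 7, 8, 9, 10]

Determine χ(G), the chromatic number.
Clique number ω(G) = 3 (lower bound: χ ≥ ω).
Suppose a proper 3-coloring c exists. The clique [4, 5, 8] takes 3 distinct colors; by symmetry let c(4) = 1, c(5) = 2, c(8) = 3.
- Vertex 9: neighbors [4, 5] already have colors [1, 2] ⇒ c(9) = 3.
- Vertex 7: neighbors [5, 9] already have colors [2, 3] ⇒ c(7) = 1.
- Vertex 6: neighbors [7, 8] already have colors [1, 3] ⇒ c(6) = 2.
- Vertex 10: neighbors [4, 6, 8] already have colors [1, 2, 3] — all 3 colors blocked. Contradiction.
The forced assignments end in a contradiction, so G has no proper 3-coloring (χ ≥ 4).
The coloring below uses 4 colors, so χ(G) = 4.
A valid 4-coloring: color 1: [4, 7]; color 2: [8, 9]; color 3: [5, 6]; color 4: [10].

χ(G) = 4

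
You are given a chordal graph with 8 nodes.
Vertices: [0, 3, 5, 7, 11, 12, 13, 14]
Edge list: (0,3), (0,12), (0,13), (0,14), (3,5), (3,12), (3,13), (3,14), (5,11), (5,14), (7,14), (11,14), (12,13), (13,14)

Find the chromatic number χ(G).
Clique number ω(G) = 4 (lower bound: χ ≥ ω).
The clique on [0, 3, 12, 13] has size 4, forcing χ ≥ 4, and the coloring below uses 4 colors, so χ(G) = 4.
A valid 4-coloring: color 1: [12, 14]; color 2: [3, 7, 11]; color 3: [0, 5]; color 4: [13].

χ(G) = 4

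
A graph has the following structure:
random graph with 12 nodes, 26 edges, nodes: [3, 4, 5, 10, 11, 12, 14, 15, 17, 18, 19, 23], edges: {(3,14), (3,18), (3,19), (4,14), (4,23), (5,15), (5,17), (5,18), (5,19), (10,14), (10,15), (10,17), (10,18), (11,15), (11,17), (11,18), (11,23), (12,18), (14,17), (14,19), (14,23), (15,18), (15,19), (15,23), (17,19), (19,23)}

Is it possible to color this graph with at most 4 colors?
Yes, G is 4-colorable

A valid 4-coloring: color 1: [4, 18, 19]; color 2: [12, 14, 15]; color 3: [3, 5, 10, 11]; color 4: [17, 23].
(χ(G) = 4 ≤ 4.)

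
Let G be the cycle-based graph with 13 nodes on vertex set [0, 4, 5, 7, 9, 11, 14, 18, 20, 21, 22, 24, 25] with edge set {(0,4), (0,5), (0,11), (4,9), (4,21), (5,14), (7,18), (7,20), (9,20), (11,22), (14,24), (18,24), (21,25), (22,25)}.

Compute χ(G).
χ(G) = 3

Clique number ω(G) = 2 (lower bound: χ ≥ ω).
Odd cycle [5, 0, 4, 9, 20, 7, 18, 24, 14] needs 3 colors (χ ≥ 3).
The coloring below uses 3 colors, so χ(G) = 3.
A valid 3-coloring: color 1: [0, 7, 9, 14, 21, 22]; color 2: [4, 5, 11, 20, 24, 25]; color 3: [18].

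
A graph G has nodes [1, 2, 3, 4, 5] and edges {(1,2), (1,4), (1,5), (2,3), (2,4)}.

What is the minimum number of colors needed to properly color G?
χ(G) = 3

Clique number ω(G) = 3 (lower bound: χ ≥ ω).
The clique on [1, 2, 4] has size 3, forcing χ ≥ 3, and the coloring below uses 3 colors, so χ(G) = 3.
A valid 3-coloring: color 1: [2, 5]; color 2: [1, 3]; color 3: [4].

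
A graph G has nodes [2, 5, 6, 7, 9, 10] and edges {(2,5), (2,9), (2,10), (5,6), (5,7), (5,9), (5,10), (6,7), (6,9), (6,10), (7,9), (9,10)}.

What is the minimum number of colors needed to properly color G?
χ(G) = 4

Clique number ω(G) = 4 (lower bound: χ ≥ ω).
The clique on [2, 5, 9, 10] has size 4, forcing χ ≥ 4, and the coloring below uses 4 colors, so χ(G) = 4.
A valid 4-coloring: color 1: [5]; color 2: [9]; color 3: [7, 10]; color 4: [2, 6].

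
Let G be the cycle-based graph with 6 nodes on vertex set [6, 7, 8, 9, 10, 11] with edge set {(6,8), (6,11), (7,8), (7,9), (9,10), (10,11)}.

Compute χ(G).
Clique number ω(G) = 2 (lower bound: χ ≥ ω).
The graph is bipartite (no odd cycle), so 2 colors suffice: χ(G) = 2.
A valid 2-coloring: color 1: [6, 7, 10]; color 2: [8, 9, 11].

χ(G) = 2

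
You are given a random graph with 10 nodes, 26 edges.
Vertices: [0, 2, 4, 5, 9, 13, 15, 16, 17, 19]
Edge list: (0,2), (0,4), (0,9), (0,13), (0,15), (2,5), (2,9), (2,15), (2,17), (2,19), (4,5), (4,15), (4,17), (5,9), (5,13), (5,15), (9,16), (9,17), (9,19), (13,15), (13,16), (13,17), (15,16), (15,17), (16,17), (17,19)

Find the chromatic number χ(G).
χ(G) = 4

Clique number ω(G) = 4 (lower bound: χ ≥ ω).
The clique on [2, 9, 17, 19] has size 4, forcing χ ≥ 4, and the coloring below uses 4 colors, so χ(G) = 4.
A valid 4-coloring: color 1: [0, 5, 17]; color 2: [9, 15]; color 3: [2, 4, 13]; color 4: [16, 19].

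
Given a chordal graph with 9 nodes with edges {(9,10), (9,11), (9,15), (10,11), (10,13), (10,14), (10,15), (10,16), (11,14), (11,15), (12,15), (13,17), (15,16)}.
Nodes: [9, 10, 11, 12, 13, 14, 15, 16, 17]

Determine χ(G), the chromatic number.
Clique number ω(G) = 4 (lower bound: χ ≥ ω).
The clique on [9, 10, 11, 15] has size 4, forcing χ ≥ 4, and the coloring below uses 4 colors, so χ(G) = 4.
A valid 4-coloring: color 1: [10, 12, 17]; color 2: [13, 14, 15]; color 3: [11, 16]; color 4: [9].

χ(G) = 4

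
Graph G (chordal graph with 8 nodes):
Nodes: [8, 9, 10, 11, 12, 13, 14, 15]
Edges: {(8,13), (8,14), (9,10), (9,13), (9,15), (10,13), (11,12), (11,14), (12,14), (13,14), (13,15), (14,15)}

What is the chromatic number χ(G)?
Clique number ω(G) = 3 (lower bound: χ ≥ ω).
The clique on [11, 12, 14] has size 3, forcing χ ≥ 3, and the coloring below uses 3 colors, so χ(G) = 3.
A valid 3-coloring: color 1: [9, 14]; color 2: [12, 13]; color 3: [8, 10, 11, 15].

χ(G) = 3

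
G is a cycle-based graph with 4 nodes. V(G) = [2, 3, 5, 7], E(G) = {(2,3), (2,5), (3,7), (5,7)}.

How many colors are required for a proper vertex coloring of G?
Clique number ω(G) = 2 (lower bound: χ ≥ ω).
The graph is bipartite (no odd cycle), so 2 colors suffice: χ(G) = 2.
A valid 2-coloring: color 1: [3, 5]; color 2: [2, 7].

χ(G) = 2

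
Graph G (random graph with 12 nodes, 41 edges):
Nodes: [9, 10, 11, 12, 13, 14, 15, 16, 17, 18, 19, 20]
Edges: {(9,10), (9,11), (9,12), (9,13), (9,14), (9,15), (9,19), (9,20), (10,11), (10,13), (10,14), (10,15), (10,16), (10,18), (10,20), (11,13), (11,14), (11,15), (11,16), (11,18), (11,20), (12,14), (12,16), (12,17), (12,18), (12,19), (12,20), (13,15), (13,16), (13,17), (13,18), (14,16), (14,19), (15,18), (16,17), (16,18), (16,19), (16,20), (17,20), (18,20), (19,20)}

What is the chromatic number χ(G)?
χ(G) = 5

Clique number ω(G) = 5 (lower bound: χ ≥ ω).
The clique on [10, 11, 16, 18, 20] has size 5, forcing χ ≥ 5, and the coloring below uses 5 colors, so χ(G) = 5.
A valid 5-coloring: color 1: [15, 16]; color 2: [10, 12]; color 3: [13, 14, 20]; color 4: [11, 17, 19]; color 5: [9, 18].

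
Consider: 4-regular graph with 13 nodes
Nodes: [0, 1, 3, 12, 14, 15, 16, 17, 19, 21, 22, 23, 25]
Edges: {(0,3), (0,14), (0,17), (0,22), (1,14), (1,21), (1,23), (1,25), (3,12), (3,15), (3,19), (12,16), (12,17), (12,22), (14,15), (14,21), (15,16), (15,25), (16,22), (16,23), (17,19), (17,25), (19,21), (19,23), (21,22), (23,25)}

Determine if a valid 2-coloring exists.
No, G is not 2-colorable

The clique on vertices [1, 23, 25] has size 3 > 2, so it alone needs 3 colors.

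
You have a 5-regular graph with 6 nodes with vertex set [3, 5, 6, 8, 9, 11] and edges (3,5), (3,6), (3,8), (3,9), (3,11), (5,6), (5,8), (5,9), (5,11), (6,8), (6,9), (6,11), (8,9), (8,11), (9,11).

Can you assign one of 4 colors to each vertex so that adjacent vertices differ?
No, G is not 4-colorable

The clique on vertices [3, 5, 6, 8, 9, 11] has size 6 > 4, so it alone needs 6 colors.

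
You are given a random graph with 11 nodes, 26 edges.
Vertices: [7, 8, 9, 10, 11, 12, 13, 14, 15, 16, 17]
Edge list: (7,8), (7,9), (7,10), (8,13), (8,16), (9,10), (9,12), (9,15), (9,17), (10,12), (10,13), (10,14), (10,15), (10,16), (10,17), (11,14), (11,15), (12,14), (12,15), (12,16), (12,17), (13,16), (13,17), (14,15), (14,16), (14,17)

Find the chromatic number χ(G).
Clique number ω(G) = 4 (lower bound: χ ≥ ω).
The clique on [9, 10, 12, 17] has size 4, forcing χ ≥ 4, and the coloring below uses 4 colors, so χ(G) = 4.
A valid 4-coloring: color 1: [8, 10, 11]; color 2: [9, 13, 14]; color 3: [7, 12]; color 4: [15, 16, 17].

χ(G) = 4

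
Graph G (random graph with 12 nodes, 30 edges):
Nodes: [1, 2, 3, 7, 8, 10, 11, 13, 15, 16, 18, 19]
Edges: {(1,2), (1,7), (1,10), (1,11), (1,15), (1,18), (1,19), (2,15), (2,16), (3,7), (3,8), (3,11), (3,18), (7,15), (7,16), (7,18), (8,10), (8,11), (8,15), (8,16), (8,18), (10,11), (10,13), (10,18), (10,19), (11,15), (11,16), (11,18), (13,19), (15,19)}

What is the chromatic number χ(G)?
χ(G) = 4

Clique number ω(G) = 4 (lower bound: χ ≥ ω).
The clique on [1, 10, 11, 18] has size 4, forcing χ ≥ 4, and the coloring below uses 4 colors, so χ(G) = 4.
A valid 4-coloring: color 1: [1, 8, 13]; color 2: [2, 7, 11, 19]; color 3: [15, 16, 18]; color 4: [3, 10].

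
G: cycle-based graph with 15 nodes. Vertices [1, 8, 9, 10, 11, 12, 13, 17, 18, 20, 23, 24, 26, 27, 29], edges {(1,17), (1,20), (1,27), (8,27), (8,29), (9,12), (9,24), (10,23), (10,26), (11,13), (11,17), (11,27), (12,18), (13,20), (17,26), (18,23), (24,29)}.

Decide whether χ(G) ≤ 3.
Yes, G is 3-colorable

A valid 3-coloring: color 1: [9, 10, 17, 18, 20, 27, 29]; color 2: [1, 8, 11, 12, 23, 24, 26]; color 3: [13].
(χ(G) = 3 ≤ 3.)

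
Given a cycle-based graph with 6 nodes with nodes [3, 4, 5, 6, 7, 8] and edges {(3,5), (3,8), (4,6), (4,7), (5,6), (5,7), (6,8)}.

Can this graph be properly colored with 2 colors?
A valid 2-coloring: color 1: [3, 6, 7]; color 2: [4, 5, 8].
(χ(G) = 2 ≤ 2.)

Yes, G is 2-colorable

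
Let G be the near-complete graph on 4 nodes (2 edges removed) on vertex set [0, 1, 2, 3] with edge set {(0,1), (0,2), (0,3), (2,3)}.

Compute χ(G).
Clique number ω(G) = 3 (lower bound: χ ≥ ω).
The clique on [0, 2, 3] has size 3, forcing χ ≥ 3, and the coloring below uses 3 colors, so χ(G) = 3.
A valid 3-coloring: color 1: [0]; color 2: [1, 3]; color 3: [2].

χ(G) = 3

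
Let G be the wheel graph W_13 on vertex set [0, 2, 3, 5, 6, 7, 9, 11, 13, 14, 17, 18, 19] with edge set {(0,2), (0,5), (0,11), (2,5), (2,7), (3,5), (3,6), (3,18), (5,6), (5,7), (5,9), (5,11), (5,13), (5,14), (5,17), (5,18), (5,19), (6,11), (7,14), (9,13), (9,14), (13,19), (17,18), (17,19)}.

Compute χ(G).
χ(G) = 3

Clique number ω(G) = 3 (lower bound: χ ≥ ω).
The clique on [0, 2, 5] has size 3, forcing χ ≥ 3, and the coloring below uses 3 colors, so χ(G) = 3.
A valid 3-coloring: color 1: [5]; color 2: [0, 6, 7, 9, 18, 19]; color 3: [2, 3, 11, 13, 14, 17].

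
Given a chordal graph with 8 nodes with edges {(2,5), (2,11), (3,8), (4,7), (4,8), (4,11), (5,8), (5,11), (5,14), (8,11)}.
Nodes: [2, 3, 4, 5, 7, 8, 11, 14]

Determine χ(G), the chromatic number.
χ(G) = 3

Clique number ω(G) = 3 (lower bound: χ ≥ ω).
The clique on [4, 8, 11] has size 3, forcing χ ≥ 3, and the coloring below uses 3 colors, so χ(G) = 3.
A valid 3-coloring: color 1: [3, 4, 5]; color 2: [2, 7, 8, 14]; color 3: [11].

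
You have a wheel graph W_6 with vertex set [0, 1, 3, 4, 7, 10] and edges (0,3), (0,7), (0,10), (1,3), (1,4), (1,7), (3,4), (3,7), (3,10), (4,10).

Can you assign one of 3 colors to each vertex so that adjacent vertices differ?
Odd cycle [4, 1, 7, 0, 10] needs 3 colors (χ ≥ 3).
Vertex 3 is adjacent to every vertex of [0, 1, 4, 7, 10], which already need 3 colors among themselves, so 3 needs a new color (χ ≥ 4).
Hence χ(G) ≥ 4 > 3, so no proper 3-coloring exists.

No, G is not 3-colorable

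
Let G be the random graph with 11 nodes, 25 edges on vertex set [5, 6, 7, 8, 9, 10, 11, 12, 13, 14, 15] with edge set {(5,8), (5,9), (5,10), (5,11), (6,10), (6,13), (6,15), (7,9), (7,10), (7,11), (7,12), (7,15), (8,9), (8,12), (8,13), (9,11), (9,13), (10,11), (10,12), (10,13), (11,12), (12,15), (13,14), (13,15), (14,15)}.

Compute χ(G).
χ(G) = 4

Clique number ω(G) = 4 (lower bound: χ ≥ ω).
The clique on [7, 10, 11, 12] has size 4, forcing χ ≥ 4, and the coloring below uses 4 colors, so χ(G) = 4.
A valid 4-coloring: color 1: [11, 13]; color 2: [9, 10, 15]; color 3: [5, 6, 12, 14]; color 4: [7, 8].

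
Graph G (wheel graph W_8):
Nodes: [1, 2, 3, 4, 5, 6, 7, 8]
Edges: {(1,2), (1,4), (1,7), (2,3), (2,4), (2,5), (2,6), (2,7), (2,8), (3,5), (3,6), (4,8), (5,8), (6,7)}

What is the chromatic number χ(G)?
χ(G) = 4

Clique number ω(G) = 3 (lower bound: χ ≥ ω).
Odd cycle [8, 4, 1, 7, 6, 3, 5] needs 3 colors (χ ≥ 3).
Vertex 2 is adjacent to every vertex of [1, 3, 4, 5, 6, 7, 8], which already need 3 colors among themselves, so 2 needs a new color (χ ≥ 4).
The coloring below uses 4 colors, so χ(G) = 4.
A valid 4-coloring: color 1: [2]; color 2: [1, 3, 8]; color 3: [4, 5, 7]; color 4: [6].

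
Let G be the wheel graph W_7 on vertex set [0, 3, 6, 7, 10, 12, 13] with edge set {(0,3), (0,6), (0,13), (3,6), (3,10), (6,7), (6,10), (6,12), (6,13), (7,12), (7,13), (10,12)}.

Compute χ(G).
χ(G) = 3

Clique number ω(G) = 3 (lower bound: χ ≥ ω).
The clique on [0, 3, 6] has size 3, forcing χ ≥ 3, and the coloring below uses 3 colors, so χ(G) = 3.
A valid 3-coloring: color 1: [6]; color 2: [3, 12, 13]; color 3: [0, 7, 10].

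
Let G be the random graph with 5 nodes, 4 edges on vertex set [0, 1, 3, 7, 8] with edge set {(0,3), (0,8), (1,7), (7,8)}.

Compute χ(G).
χ(G) = 2

Clique number ω(G) = 2 (lower bound: χ ≥ ω).
The graph is bipartite (no odd cycle), so 2 colors suffice: χ(G) = 2.
A valid 2-coloring: color 1: [0, 7]; color 2: [1, 3, 8].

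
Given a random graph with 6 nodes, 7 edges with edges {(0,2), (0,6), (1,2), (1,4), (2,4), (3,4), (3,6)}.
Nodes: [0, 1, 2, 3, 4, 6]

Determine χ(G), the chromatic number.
Clique number ω(G) = 3 (lower bound: χ ≥ ω).
The clique on [1, 2, 4] has size 3, forcing χ ≥ 3, and the coloring below uses 3 colors, so χ(G) = 3.
A valid 3-coloring: color 1: [2, 3]; color 2: [4, 6]; color 3: [0, 1].

χ(G) = 3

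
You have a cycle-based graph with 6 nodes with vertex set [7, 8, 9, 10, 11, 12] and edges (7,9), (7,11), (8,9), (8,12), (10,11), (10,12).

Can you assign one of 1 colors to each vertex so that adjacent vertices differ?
Edge (8,9) forces its endpoints to differ, so 1 color is not enough.

No, G is not 1-colorable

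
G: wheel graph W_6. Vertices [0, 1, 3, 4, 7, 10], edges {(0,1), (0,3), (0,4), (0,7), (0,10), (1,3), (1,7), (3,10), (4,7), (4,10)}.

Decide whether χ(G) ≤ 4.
A valid 4-coloring: color 1: [0]; color 2: [3, 4]; color 3: [1, 10]; color 4: [7].
(χ(G) = 4 ≤ 4.)

Yes, G is 4-colorable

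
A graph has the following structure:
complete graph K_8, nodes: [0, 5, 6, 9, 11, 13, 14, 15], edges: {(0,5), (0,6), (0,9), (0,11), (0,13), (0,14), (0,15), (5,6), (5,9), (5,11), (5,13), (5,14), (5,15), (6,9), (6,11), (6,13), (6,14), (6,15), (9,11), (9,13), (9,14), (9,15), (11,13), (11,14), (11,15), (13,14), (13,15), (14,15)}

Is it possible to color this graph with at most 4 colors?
The clique on vertices [0, 5, 6, 9, 11, 13, 14, 15] has size 8 > 4, so it alone needs 8 colors.

No, G is not 4-colorable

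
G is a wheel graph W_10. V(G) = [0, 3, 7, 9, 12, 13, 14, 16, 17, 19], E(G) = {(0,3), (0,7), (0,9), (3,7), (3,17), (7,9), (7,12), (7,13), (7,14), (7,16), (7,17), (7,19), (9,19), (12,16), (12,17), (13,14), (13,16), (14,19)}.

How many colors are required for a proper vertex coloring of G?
Clique number ω(G) = 3 (lower bound: χ ≥ ω).
Odd cycle [17, 12, 16, 13, 14, 19, 9, 0, 3] needs 3 colors (χ ≥ 3).
Vertex 7 is adjacent to every vertex of [0, 3, 9, 12, 13, 14, 16, 17, 19], which already need 3 colors among themselves, so 7 needs a new color (χ ≥ 4).
The coloring below uses 4 colors, so χ(G) = 4.
A valid 4-coloring: color 1: [7]; color 2: [0, 14, 16, 17]; color 3: [3, 12, 13, 19]; color 4: [9].

χ(G) = 4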